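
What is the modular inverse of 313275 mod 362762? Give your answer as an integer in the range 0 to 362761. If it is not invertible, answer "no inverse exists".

85605

Apply the Euclidean algorithm to 362762 and 313275:
362762 = 1*313275 + 49487
313275 = 6*49487 + 16353
49487 = 3*16353 + 428
16353 = 38*428 + 89
428 = 4*89 + 72
89 = 1*72 + 17
72 = 4*17 + 4
17 = 4*4 + 1
4 = 4*1 + 0
Since gcd(313275, 362762) = 1, back-substitute to write 1 as a combination:
1 = 17 − 4·4
1 = −4·72 + 17·17
1 = 17·89 − 21·72
1 = −21·428 + 101·89
1 = 101·16353 − 3859·428
1 = −3859·49487 + 11678·16353
1 = 11678·313275 − 73927·49487
1 = −73927·362762 + 85605·313275
So 313275·85605 ≡ 1 (mod 362762).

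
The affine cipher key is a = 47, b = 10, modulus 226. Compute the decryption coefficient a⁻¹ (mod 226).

101

Extended Euclidean algorithm:
226 = 4·47 + 38
47 = 1·38 + 9
38 = 4·9 + 2
9 = 4·2 + 1
2 = 2·1 + 0
Since gcd(47, 226) = 1, back-substitute to write 1 as a combination:
1 = 9 − 4·2
1 = −4·38 + 17·9
1 = 17·47 − 21·38
1 = −21·226 + 101·47
So 47·101 ≡ 1 (mod 226).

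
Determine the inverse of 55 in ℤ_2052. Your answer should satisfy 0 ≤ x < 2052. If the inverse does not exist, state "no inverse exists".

1567

Apply the Euclidean algorithm to 2052 and 55:
2052 = 37·55 + 17
55 = 3·17 + 4
17 = 4·4 + 1
4 = 4·1 + 0
The gcd is 1. Working backward:
1 = 17 − 4·4
1 = −4·55 + 13·17
1 = 13·2052 − 485·55
Thus 55·(-485) ≡ 1 (mod 2052); reducing, -485 mod 2052 = 1567.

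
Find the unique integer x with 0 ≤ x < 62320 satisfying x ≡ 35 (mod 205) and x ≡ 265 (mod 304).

29145

Write x = 35 + 205·k. Then 205·k ≡ 265 − 35 ≡ 230 (mod 304).
Need 205⁻¹ mod 304. Extended Euclid on (304, 205):
304 = 1×205 + 99
205 = 2×99 + 7
99 = 14×7 + 1
7 = 7×1 + 0
Back-substitute:
1 = 99 − 14·7
1 = −14·205 + 29·99
1 = 29·304 − 43·205
205⁻¹ ≡ 261 (mod 304), so k ≡ 261·230 ≡ 142 (mod 304).
x = 35 + 205·142 = 29145.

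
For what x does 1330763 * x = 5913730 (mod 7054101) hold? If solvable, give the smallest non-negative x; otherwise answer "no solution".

First find gcd(1330763, 7054101):
7054101 = 5×1330763 + 400286
1330763 = 3×400286 + 129905
400286 = 3×129905 + 10571
129905 = 12×10571 + 3053
10571 = 3×3053 + 1412
3053 = 2×1412 + 229
1412 = 6×229 + 38
229 = 6×38 + 1
38 = 38×1 + 0
gcd = 1, so a unique solution mod 7054101 exists.
Back-substitute for the Bézout coefficients:
1 = 229 − 6·38
1 = −6·1412 + 37·229
1 = 37·3053 − 80·1412
1 = −80·10571 + 277·3053
1 = 277·129905 − 3404·10571
1 = −3404·400286 + 10489·129905
1 = 10489·1330763 − 34871·400286
1 = −34871·7054101 + 184844·1330763
So 1330763·(184844) ≡ 1 (mod 7054101), giving 1330763⁻¹ ≡ 184844.
x ≡ 1330763⁻¹·5913730 ≡ 184844·5913730 ≡ 6963059 (mod 7054101).

6963059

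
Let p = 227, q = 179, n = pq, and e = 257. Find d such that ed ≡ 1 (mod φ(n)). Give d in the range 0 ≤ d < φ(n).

φ(n) = (p−1)(q−1) = 226·178 = 40228.
Need d with 257·d ≡ 1 (mod 40228). Apply the extended Euclidean algorithm:
40228 = 156*257 + 136
257 = 1*136 + 121
136 = 1*121 + 15
121 = 8*15 + 1
15 = 15*1 + 0
Back-substitute:
1 = 121 − 8·15
1 = −8·136 + 9·121
1 = 9·257 − 17·136
1 = −17·40228 + 2661·257
So 257·2661 ≡ 1 (mod 40228), hence d = 2661.

2661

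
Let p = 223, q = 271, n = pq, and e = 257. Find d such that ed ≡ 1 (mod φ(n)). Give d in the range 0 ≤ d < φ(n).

45713

φ(n) = (p−1)(q−1) = 222·270 = 59940.
Need d with 257·d ≡ 1 (mod 59940). Apply the extended Euclidean algorithm:
59940 = 233×257 + 59
257 = 4×59 + 21
59 = 2×21 + 17
21 = 1×17 + 4
17 = 4×4 + 1
4 = 4×1 + 0
Back-substitute:
1 = 17 − 4·4
1 = −4·21 + 5·17
1 = 5·59 − 14·21
1 = −14·257 + 61·59
1 = 61·59940 − 14227·257
So 257·(-14227) ≡ 1 (mod 59940), hence d ≡ -14227 ≡ 45713 (mod 59940).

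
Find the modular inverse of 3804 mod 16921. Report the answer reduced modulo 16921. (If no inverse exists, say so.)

4853

Extended Euclidean algorithm:
16921 = 4×3804 + 1705
3804 = 2×1705 + 394
1705 = 4×394 + 129
394 = 3×129 + 7
129 = 18×7 + 3
7 = 2×3 + 1
3 = 3×1 + 0
gcd = 1, so the inverse exists. Back-substitute:
1 = 7 − 2·3
1 = −2·129 + 37·7
1 = 37·394 − 113·129
1 = −113·1705 + 489·394
1 = 489·3804 − 1091·1705
1 = −1091·16921 + 4853·3804
So 3804·4853 ≡ 1 (mod 16921).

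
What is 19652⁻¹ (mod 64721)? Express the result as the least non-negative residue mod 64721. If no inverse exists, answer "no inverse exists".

Extended Euclidean algorithm:
64721 = 3×19652 + 5765
19652 = 3×5765 + 2357
5765 = 2×2357 + 1051
2357 = 2×1051 + 255
1051 = 4×255 + 31
255 = 8×31 + 7
31 = 4×7 + 3
7 = 2×3 + 1
3 = 3×1 + 0
gcd = 1, so the inverse exists. Back-substitute:
1 = 7 − 2·3
1 = −2·31 + 9·7
1 = 9·255 − 74·31
1 = −74·1051 + 305·255
1 = 305·2357 − 684·1051
1 = −684·5765 + 1673·2357
1 = 1673·19652 − 5703·5765
1 = −5703·64721 + 18782·19652
So 19652·18782 ≡ 1 (mod 64721).

18782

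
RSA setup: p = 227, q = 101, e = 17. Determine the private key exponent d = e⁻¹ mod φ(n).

φ(n) = (p−1)(q−1) = 226·100 = 22600.
Need d with 17·d ≡ 1 (mod 22600). Apply the extended Euclidean algorithm:
22600 = 1329·17 + 7
17 = 2·7 + 3
7 = 2·3 + 1
3 = 3·1 + 0
Back-substitute:
1 = 7 − 2·3
1 = −2·17 + 5·7
1 = 5·22600 − 6647·17
So 17·(-6647) ≡ 1 (mod 22600), hence d ≡ -6647 ≡ 15953 (mod 22600).

15953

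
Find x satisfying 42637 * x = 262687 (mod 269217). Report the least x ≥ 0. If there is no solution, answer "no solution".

First find gcd(42637, 269217):
269217 = 6×42637 + 13395
42637 = 3×13395 + 2452
13395 = 5×2452 + 1135
2452 = 2×1135 + 182
1135 = 6×182 + 43
182 = 4×43 + 10
43 = 4×10 + 3
10 = 3×3 + 1
3 = 3×1 + 0
gcd = 1, so a unique solution mod 269217 exists.
Back-substitute for the Bézout coefficients:
1 = 10 − 3·3
1 = −3·43 + 13·10
1 = 13·182 − 55·43
1 = −55·1135 + 343·182
1 = 343·2452 − 741·1135
1 = −741·13395 + 4048·2452
1 = 4048·42637 − 12885·13395
1 = −12885·269217 + 81358·42637
So 42637·(81358) ≡ 1 (mod 269217), giving 42637⁻¹ ≡ 81358.
x ≡ 42637⁻¹·262687 ≡ 81358·262687 ≡ 166618 (mod 269217).

166618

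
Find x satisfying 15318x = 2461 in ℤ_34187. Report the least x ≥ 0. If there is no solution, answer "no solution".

28284

First find gcd(15318, 34187):
34187 = 2*15318 + 3551
15318 = 4*3551 + 1114
3551 = 3*1114 + 209
1114 = 5*209 + 69
209 = 3*69 + 2
69 = 34*2 + 1
2 = 2*1 + 0
gcd = 1, so a unique solution mod 34187 exists.
Back-substitute for the Bézout coefficients:
1 = 69 − 34·2
1 = −34·209 + 103·69
1 = 103·1114 − 549·209
1 = −549·3551 + 1750·1114
1 = 1750·15318 − 7549·3551
1 = −7549·34187 + 16848·15318
So 15318·(16848) ≡ 1 (mod 34187), giving 15318⁻¹ ≡ 16848.
x ≡ 15318⁻¹·2461 ≡ 16848·2461 ≡ 28284 (mod 34187).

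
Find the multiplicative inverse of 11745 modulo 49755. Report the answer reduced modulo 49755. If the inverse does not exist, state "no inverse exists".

Euclidean algorithm on 49755, 11745:
49755 = 4·11745 + 2775
11745 = 4·2775 + 645
2775 = 4·645 + 195
645 = 3·195 + 60
195 = 3·60 + 15
60 = 4·15 + 0
The gcd is 15, not 1, hence no inverse exists.

no inverse exists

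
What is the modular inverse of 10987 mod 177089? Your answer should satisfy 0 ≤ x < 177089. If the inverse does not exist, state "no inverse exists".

Run Euclid on (177089, 10987):
177089 = 16·10987 + 1297
10987 = 8·1297 + 611
1297 = 2·611 + 75
611 = 8·75 + 11
75 = 6·11 + 9
11 = 1·9 + 2
9 = 4·2 + 1
2 = 2·1 + 0
Since gcd(10987, 177089) = 1, back-substitute to write 1 as a combination:
1 = 9 − 4·2
1 = −4·11 + 5·9
1 = 5·75 − 34·11
1 = −34·611 + 277·75
1 = 277·1297 − 588·611
1 = −588·10987 + 4981·1297
1 = 4981·177089 − 80284·10987
So 10987·(-80284) ≡ 1 (mod 177089), and -80284 ≡ 96805 (mod 177089).

96805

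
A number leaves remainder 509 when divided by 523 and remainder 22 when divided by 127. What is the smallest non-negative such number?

54378

Write x = 509 + 523·k. Then 523·k ≡ 22 − 509 ≡ 21 (mod 127).
Need 523⁻¹ mod 127. Extended Euclid on (127, 15):
127 = 8·15 + 7
15 = 2·7 + 1
7 = 7·1 + 0
Back-substitute:
1 = 15 − 2·7
1 = −2·127 + 17·15
523⁻¹ ≡ 17 (mod 127), so k ≡ 17·21 ≡ 103 (mod 127).
x = 509 + 523·103 = 54378.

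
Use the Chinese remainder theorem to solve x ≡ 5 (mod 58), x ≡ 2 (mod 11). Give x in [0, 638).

585

Write x = 5 + 58·k. Then 58·k ≡ 2 − 5 ≡ 8 (mod 11).
Need 58⁻¹ mod 11. Extended Euclid on (11, 3):
11 = 3*3 + 2
3 = 1*2 + 1
2 = 2*1 + 0
Back-substitute:
1 = 3 − 2
1 = −11 + 4·3
58⁻¹ ≡ 4 (mod 11), so k ≡ 4·8 ≡ 10 (mod 11).
x = 5 + 58·10 = 585.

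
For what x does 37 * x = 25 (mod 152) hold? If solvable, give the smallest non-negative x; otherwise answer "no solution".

13

First find gcd(37, 152):
152 = 4·37 + 4
37 = 9·4 + 1
4 = 4·1 + 0
gcd = 1, so a unique solution mod 152 exists.
Back-substitute for the Bézout coefficients:
1 = 37 − 9·4
1 = −9·152 + 37·37
So 37·(37) ≡ 1 (mod 152), giving 37⁻¹ ≡ 37.
x ≡ 37⁻¹·25 ≡ 37·25 ≡ 13 (mod 152).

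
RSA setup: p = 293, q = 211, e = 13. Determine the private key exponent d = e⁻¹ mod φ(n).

φ(n) = (p−1)(q−1) = 292·210 = 61320.
Need d with 13·d ≡ 1 (mod 61320). Apply the extended Euclidean algorithm:
61320 = 4716×13 + 12
13 = 1×12 + 1
12 = 12×1 + 0
Back-substitute:
1 = 13 − 12
1 = −61320 + 4717·13
So 13·4717 ≡ 1 (mod 61320), hence d = 4717.

4717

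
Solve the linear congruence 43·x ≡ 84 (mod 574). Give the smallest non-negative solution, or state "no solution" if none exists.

42

First find gcd(43, 574):
574 = 13·43 + 15
43 = 2·15 + 13
15 = 1·13 + 2
13 = 6·2 + 1
2 = 2·1 + 0
gcd = 1, so a unique solution mod 574 exists.
Back-substitute for the Bézout coefficients:
1 = 13 − 6·2
1 = −6·15 + 7·13
1 = 7·43 − 20·15
1 = −20·574 + 267·43
So 43·(267) ≡ 1 (mod 574), giving 43⁻¹ ≡ 267.
x ≡ 43⁻¹·84 ≡ 267·84 ≡ 42 (mod 574).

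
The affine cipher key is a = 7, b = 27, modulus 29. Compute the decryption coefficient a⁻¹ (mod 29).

Apply the Euclidean algorithm to 29 and 7:
29 = 4*7 + 1
7 = 7*1 + 0
The gcd is 1. Working backward:
1 = 29 − 4·7
Hence 7⁻¹ ≡ -4 ≡ 25 (mod 29).

25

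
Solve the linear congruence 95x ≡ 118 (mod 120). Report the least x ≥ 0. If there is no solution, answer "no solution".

no solution

gcd(95, 120):
120 = 1×95 + 25
95 = 3×25 + 20
25 = 1×20 + 5
20 = 4×5 + 0
gcd = 5, but 5 ∤ 118, so the congruence has no solution.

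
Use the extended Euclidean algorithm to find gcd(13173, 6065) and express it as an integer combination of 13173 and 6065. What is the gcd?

Repeated division:
13173 = 2*6065 + 1043
6065 = 5*1043 + 850
1043 = 1*850 + 193
850 = 4*193 + 78
193 = 2*78 + 37
78 = 2*37 + 4
37 = 9*4 + 1
4 = 4*1 + 0
gcd(13173, 6065) = 1.
Back-substituting:
1 = 37 − 9·4
1 = −9·78 + 19·37
1 = 19·193 − 47·78
1 = −47·850 + 207·193
1 = 207·1043 − 254·850
1 = −254·6065 + 1477·1043
1 = 1477·13173 − 3208·6065
So 1 = (1477)·13173 + (-3208)·6065.

1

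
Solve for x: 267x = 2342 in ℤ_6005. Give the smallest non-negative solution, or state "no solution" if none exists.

First find gcd(267, 6005):
6005 = 22·267 + 131
267 = 2·131 + 5
131 = 26·5 + 1
5 = 5·1 + 0
gcd = 1, so a unique solution mod 6005 exists.
Back-substitute for the Bézout coefficients:
1 = 131 − 26·5
1 = −26·267 + 53·131
1 = 53·6005 − 1192·267
So 267·(-1192) ≡ 1 (mod 6005), giving 267⁻¹ ≡ 4813.
x ≡ 267⁻¹·2342 ≡ 4813·2342 ≡ 661 (mod 6005).

661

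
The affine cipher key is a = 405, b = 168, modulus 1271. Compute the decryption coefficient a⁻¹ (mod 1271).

295

Apply the Euclidean algorithm to 1271 and 405:
1271 = 3*405 + 56
405 = 7*56 + 13
56 = 4*13 + 4
13 = 3*4 + 1
4 = 4*1 + 0
The gcd is 1. Working backward:
1 = 13 − 3·4
1 = −3·56 + 13·13
1 = 13·405 − 94·56
1 = −94·1271 + 295·405
So 405·295 ≡ 1 (mod 1271).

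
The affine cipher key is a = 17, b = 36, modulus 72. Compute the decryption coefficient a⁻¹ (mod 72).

gcd(72, 17) by repeated division:
72 = 4·17 + 4
17 = 4·4 + 1
4 = 4·1 + 0
gcd = 1, so the inverse exists. Back-substitute:
1 = 17 − 4·4
1 = −4·72 + 17·17
So 17·17 ≡ 1 (mod 72).

17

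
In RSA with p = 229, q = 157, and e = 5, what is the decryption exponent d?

φ(n) = (p−1)(q−1) = 228·156 = 35568.
Need d with 5·d ≡ 1 (mod 35568). Apply the extended Euclidean algorithm:
35568 = 7113×5 + 3
5 = 1×3 + 2
3 = 1×2 + 1
2 = 2×1 + 0
Back-substitute:
1 = 3 − 2
1 = −5 + 2·3
1 = 2·35568 − 14227·5
So 5·(-14227) ≡ 1 (mod 35568), hence d ≡ -14227 ≡ 21341 (mod 35568).

21341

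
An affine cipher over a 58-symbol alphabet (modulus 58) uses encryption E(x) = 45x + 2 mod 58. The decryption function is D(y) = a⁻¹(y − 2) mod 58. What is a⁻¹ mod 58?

49

Run Euclid on (58, 45):
58 = 1*45 + 13
45 = 3*13 + 6
13 = 2*6 + 1
6 = 6*1 + 0
The gcd is 1. Working backward:
1 = 13 − 2·6
1 = −2·45 + 7·13
1 = 7·58 − 9·45
So 45·(-9) ≡ 1 (mod 58), and -9 ≡ 49 (mod 58).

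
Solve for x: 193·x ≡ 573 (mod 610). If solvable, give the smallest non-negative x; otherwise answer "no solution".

161

First find gcd(193, 610):
610 = 3*193 + 31
193 = 6*31 + 7
31 = 4*7 + 3
7 = 2*3 + 1
3 = 3*1 + 0
gcd = 1, so a unique solution mod 610 exists.
Back-substitute for the Bézout coefficients:
1 = 7 − 2·3
1 = −2·31 + 9·7
1 = 9·193 − 56·31
1 = −56·610 + 177·193
So 193·(177) ≡ 1 (mod 610), giving 193⁻¹ ≡ 177.
x ≡ 193⁻¹·573 ≡ 177·573 ≡ 161 (mod 610).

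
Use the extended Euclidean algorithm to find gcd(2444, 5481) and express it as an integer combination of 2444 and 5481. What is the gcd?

1

Euclidean algorithm:
5481 = 2×2444 + 593
2444 = 4×593 + 72
593 = 8×72 + 17
72 = 4×17 + 4
17 = 4×4 + 1
4 = 4×1 + 0
gcd(2444, 5481) = 1.
Working backward:
1 = 17 − 4·4
1 = −4·72 + 17·17
1 = 17·593 − 140·72
1 = −140·2444 + 577·593
1 = 577·5481 − 1294·2444
So 1 = (577)·5481 + (-1294)·2444.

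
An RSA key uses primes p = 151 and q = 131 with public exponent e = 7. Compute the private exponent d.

11143

φ(n) = (p−1)(q−1) = 150·130 = 19500.
Need d with 7·d ≡ 1 (mod 19500). Apply the extended Euclidean algorithm:
19500 = 2785·7 + 5
7 = 1·5 + 2
5 = 2·2 + 1
2 = 2·1 + 0
Back-substitute:
1 = 5 − 2·2
1 = −2·7 + 3·5
1 = 3·19500 − 8357·7
So 7·(-8357) ≡ 1 (mod 19500), hence d ≡ -8357 ≡ 11143 (mod 19500).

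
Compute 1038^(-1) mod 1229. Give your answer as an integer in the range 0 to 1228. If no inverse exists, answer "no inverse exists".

1081

gcd(1229, 1038) by repeated division:
1229 = 1·1038 + 191
1038 = 5·191 + 83
191 = 2·83 + 25
83 = 3·25 + 8
25 = 3·8 + 1
8 = 8·1 + 0
Since gcd(1038, 1229) = 1, back-substitute to write 1 as a combination:
1 = 25 − 3·8
1 = −3·83 + 10·25
1 = 10·191 − 23·83
1 = −23·1038 + 125·191
1 = 125·1229 − 148·1038
Hence 1038⁻¹ ≡ -148 ≡ 1081 (mod 1229).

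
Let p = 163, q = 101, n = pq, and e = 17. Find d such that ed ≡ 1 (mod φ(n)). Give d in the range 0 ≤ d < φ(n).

953

φ(n) = (p−1)(q−1) = 162·100 = 16200.
Need d with 17·d ≡ 1 (mod 16200). Apply the extended Euclidean algorithm:
16200 = 952·17 + 16
17 = 1·16 + 1
16 = 16·1 + 0
Back-substitute:
1 = 17 − 16
1 = −16200 + 953·17
So 17·953 ≡ 1 (mod 16200), hence d = 953.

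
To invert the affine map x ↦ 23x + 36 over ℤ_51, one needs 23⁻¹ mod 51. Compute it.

Extended Euclidean algorithm:
51 = 2·23 + 5
23 = 4·5 + 3
5 = 1·3 + 2
3 = 1·2 + 1
2 = 2·1 + 0
The gcd is 1. Working backward:
1 = 3 − 2
1 = −5 + 2·3
1 = 2·23 − 9·5
1 = −9·51 + 20·23
So 23·20 ≡ 1 (mod 51).

20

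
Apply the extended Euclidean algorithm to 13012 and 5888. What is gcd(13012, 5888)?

4

Apply Euclid's algorithm to 13012 and 5888:
13012 = 2×5888 + 1236
5888 = 4×1236 + 944
1236 = 1×944 + 292
944 = 3×292 + 68
292 = 4×68 + 20
68 = 3×20 + 8
20 = 2×8 + 4
8 = 2×4 + 0
gcd(13012, 5888) = 4.
Back-substituting:
4 = 20 − 2·8
4 = −2·68 + 7·20
4 = 7·292 − 30·68
4 = −30·944 + 97·292
4 = 97·1236 − 127·944
4 = −127·5888 + 605·1236
4 = 605·13012 − 1337·5888
So 4 = (605)·13012 + (-1337)·5888.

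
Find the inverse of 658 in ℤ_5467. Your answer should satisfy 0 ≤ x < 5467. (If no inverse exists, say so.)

Euclidean algorithm on 5467, 658:
5467 = 8×658 + 203
658 = 3×203 + 49
203 = 4×49 + 7
49 = 7×7 + 0
The gcd is 7, not 1, hence no inverse exists.

no inverse exists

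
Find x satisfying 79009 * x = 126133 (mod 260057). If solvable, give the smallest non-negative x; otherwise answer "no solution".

First find gcd(79009, 260057):
260057 = 3*79009 + 23030
79009 = 3*23030 + 9919
23030 = 2*9919 + 3192
9919 = 3*3192 + 343
3192 = 9*343 + 105
343 = 3*105 + 28
105 = 3*28 + 21
28 = 1*21 + 7
21 = 3*7 + 0
gcd = 7 and 7 | 126133, so solutions exist. Divide through by 7: 11287x ≡ 18019 (mod 37151).
Now find 11287⁻¹ mod 37151:
37151 = 3·11287 + 3290
11287 = 3·3290 + 1417
3290 = 2·1417 + 456
1417 = 3·456 + 49
456 = 9·49 + 15
49 = 3·15 + 4
15 = 3·4 + 3
4 = 1·3 + 1
3 = 3·1 + 0
Back-substitute:
1 = 4 − 3
1 = −15 + 4·4
1 = 4·49 − 13·15
1 = −13·456 + 121·49
1 = 121·1417 − 376·456
1 = −376·3290 + 873·1417
1 = 873·11287 − 2995·3290
1 = −2995·37151 + 9858·11287
So 11287⁻¹ ≡ 9858 (mod 37151).
Then x ≡ 9858·18019 ≡ 12371 (mod 37151); the smallest non-negative solution is x = 12371.

12371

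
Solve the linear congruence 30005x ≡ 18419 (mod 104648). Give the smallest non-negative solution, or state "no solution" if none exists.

10087

First find gcd(30005, 104648):
104648 = 3×30005 + 14633
30005 = 2×14633 + 739
14633 = 19×739 + 592
739 = 1×592 + 147
592 = 4×147 + 4
147 = 36×4 + 3
4 = 1×3 + 1
3 = 3×1 + 0
gcd = 1, so a unique solution mod 104648 exists.
Back-substitute for the Bézout coefficients:
1 = 4 − 3
1 = −147 + 37·4
1 = 37·592 − 149·147
1 = −149·739 + 186·592
1 = 186·14633 − 3683·739
1 = −3683·30005 + 7552·14633
1 = 7552·104648 − 26339·30005
So 30005·(-26339) ≡ 1 (mod 104648), giving 30005⁻¹ ≡ 78309.
x ≡ 30005⁻¹·18419 ≡ 78309·18419 ≡ 10087 (mod 104648).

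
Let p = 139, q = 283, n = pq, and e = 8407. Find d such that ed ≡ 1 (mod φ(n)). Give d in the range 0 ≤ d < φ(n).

27487

φ(n) = (p−1)(q−1) = 138·282 = 38916.
Need d with 8407·d ≡ 1 (mod 38916). Apply the extended Euclidean algorithm:
38916 = 4×8407 + 5288
8407 = 1×5288 + 3119
5288 = 1×3119 + 2169
3119 = 1×2169 + 950
2169 = 2×950 + 269
950 = 3×269 + 143
269 = 1×143 + 126
143 = 1×126 + 17
126 = 7×17 + 7
17 = 2×7 + 3
7 = 2×3 + 1
3 = 3×1 + 0
Back-substitute:
1 = 7 − 2·3
1 = −2·17 + 5·7
1 = 5·126 − 37·17
1 = −37·143 + 42·126
1 = 42·269 − 79·143
1 = −79·950 + 279·269
1 = 279·2169 − 637·950
1 = −637·3119 + 916·2169
1 = 916·5288 − 1553·3119
1 = −1553·8407 + 2469·5288
1 = 2469·38916 − 11429·8407
So 8407·(-11429) ≡ 1 (mod 38916), hence d ≡ -11429 ≡ 27487 (mod 38916).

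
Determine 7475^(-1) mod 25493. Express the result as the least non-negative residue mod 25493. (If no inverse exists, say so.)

no inverse exists

Euclidean algorithm on 25493, 7475:
25493 = 3*7475 + 3068
7475 = 2*3068 + 1339
3068 = 2*1339 + 390
1339 = 3*390 + 169
390 = 2*169 + 52
169 = 3*52 + 13
52 = 4*13 + 0
gcd(7475, 25493) = 13 ≠ 1, so 7475 has no multiplicative inverse modulo 25493.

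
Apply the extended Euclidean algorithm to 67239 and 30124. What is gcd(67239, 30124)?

Repeated division:
67239 = 2*30124 + 6991
30124 = 4*6991 + 2160
6991 = 3*2160 + 511
2160 = 4*511 + 116
511 = 4*116 + 47
116 = 2*47 + 22
47 = 2*22 + 3
22 = 7*3 + 1
3 = 3*1 + 0
gcd(67239, 30124) = 1.
Back-substituting:
1 = 22 − 7·3
1 = −7·47 + 15·22
1 = 15·116 − 37·47
1 = −37·511 + 163·116
1 = 163·2160 − 689·511
1 = −689·6991 + 2230·2160
1 = 2230·30124 − 9609·6991
1 = −9609·67239 + 21448·30124
So 1 = (-9609)·67239 + (21448)·30124.

1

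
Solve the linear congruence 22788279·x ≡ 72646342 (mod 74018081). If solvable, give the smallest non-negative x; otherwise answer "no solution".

First find gcd(22788279, 74018081):
74018081 = 3*22788279 + 5653244
22788279 = 4*5653244 + 175303
5653244 = 32*175303 + 43548
175303 = 4*43548 + 1111
43548 = 39*1111 + 219
1111 = 5*219 + 16
219 = 13*16 + 11
16 = 1*11 + 5
11 = 2*5 + 1
5 = 5*1 + 0
gcd = 1, so a unique solution mod 74018081 exists.
Back-substitute for the Bézout coefficients:
1 = 11 − 2·5
1 = −2·16 + 3·11
1 = 3·219 − 41·16
1 = −41·1111 + 208·219
1 = 208·43548 − 8153·1111
1 = −8153·175303 + 32820·43548
1 = 32820·5653244 − 1058393·175303
1 = −1058393·22788279 + 4266392·5653244
1 = 4266392·74018081 − 13857569·22788279
So 22788279·(-13857569) ≡ 1 (mod 74018081), giving 22788279⁻¹ ≡ 60160512.
x ≡ 22788279⁻¹·72646342 ≡ 60160512·72646342 ≡ 14370476 (mod 74018081).

14370476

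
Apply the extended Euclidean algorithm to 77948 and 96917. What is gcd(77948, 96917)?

1

Apply Euclid's algorithm to 96917 and 77948:
96917 = 1*77948 + 18969
77948 = 4*18969 + 2072
18969 = 9*2072 + 321
2072 = 6*321 + 146
321 = 2*146 + 29
146 = 5*29 + 1
29 = 29*1 + 0
gcd(77948, 96917) = 1.
Express as a combination:
1 = 146 − 5·29
1 = −5·321 + 11·146
1 = 11·2072 − 71·321
1 = −71·18969 + 650·2072
1 = 650·77948 − 2671·18969
1 = −2671·96917 + 3321·77948
So 1 = (-2671)·96917 + (3321)·77948.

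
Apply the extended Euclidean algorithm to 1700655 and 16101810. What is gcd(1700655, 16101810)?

Repeated division:
16101810 = 9*1700655 + 795915
1700655 = 2*795915 + 108825
795915 = 7*108825 + 34140
108825 = 3*34140 + 6405
34140 = 5*6405 + 2115
6405 = 3*2115 + 60
2115 = 35*60 + 15
60 = 4*15 + 0
gcd(1700655, 16101810) = 15.
Express as a combination:
15 = 2115 − 35·60
15 = −35·6405 + 106·2115
15 = 106·34140 − 565·6405
15 = −565·108825 + 1801·34140
15 = 1801·795915 − 13172·108825
15 = −13172·1700655 + 28145·795915
15 = 28145·16101810 − 266477·1700655
So 15 = (28145)·16101810 + (-266477)·1700655.

15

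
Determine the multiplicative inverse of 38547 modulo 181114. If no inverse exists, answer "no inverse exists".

Extended Euclidean algorithm:
181114 = 4×38547 + 26926
38547 = 1×26926 + 11621
26926 = 2×11621 + 3684
11621 = 3×3684 + 569
3684 = 6×569 + 270
569 = 2×270 + 29
270 = 9×29 + 9
29 = 3×9 + 2
9 = 4×2 + 1
2 = 2×1 + 0
Since gcd(38547, 181114) = 1, back-substitute to write 1 as a combination:
1 = 9 − 4·2
1 = −4·29 + 13·9
1 = 13·270 − 121·29
1 = −121·569 + 255·270
1 = 255·3684 − 1651·569
1 = −1651·11621 + 5208·3684
1 = 5208·26926 − 12067·11621
1 = −12067·38547 + 17275·26926
1 = 17275·181114 − 81167·38547
So 38547·(-81167) ≡ 1 (mod 181114), and -81167 ≡ 99947 (mod 181114).

99947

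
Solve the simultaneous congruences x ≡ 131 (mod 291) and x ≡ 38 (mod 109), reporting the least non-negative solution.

14099

Write x = 131 + 291·k. Then 291·k ≡ 38 − 131 ≡ 16 (mod 109).
Need 291⁻¹ mod 109. Extended Euclid on (109, 73):
109 = 1*73 + 36
73 = 2*36 + 1
36 = 36*1 + 0
Back-substitute:
1 = 73 − 2·36
1 = −2·109 + 3·73
291⁻¹ ≡ 3 (mod 109), so k ≡ 3·16 ≡ 48 (mod 109).
x = 131 + 291·48 = 14099.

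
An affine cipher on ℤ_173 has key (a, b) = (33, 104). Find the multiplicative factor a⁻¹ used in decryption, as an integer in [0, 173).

gcd(173, 33) by repeated division:
173 = 5·33 + 8
33 = 4·8 + 1
8 = 8·1 + 0
gcd = 1, so the inverse exists. Back-substitute:
1 = 33 − 4·8
1 = −4·173 + 21·33
So 33·21 ≡ 1 (mod 173).

21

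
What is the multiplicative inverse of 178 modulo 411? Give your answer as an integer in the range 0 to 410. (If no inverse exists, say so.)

Apply the Euclidean algorithm to 411 and 178:
411 = 2×178 + 55
178 = 3×55 + 13
55 = 4×13 + 3
13 = 4×3 + 1
3 = 3×1 + 0
gcd = 1, so the inverse exists. Back-substitute:
1 = 13 − 4·3
1 = −4·55 + 17·13
1 = 17·178 − 55·55
1 = −55·411 + 127·178
So 178·127 ≡ 1 (mod 411).

127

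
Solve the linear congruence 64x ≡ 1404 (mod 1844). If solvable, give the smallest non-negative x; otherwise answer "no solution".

First find gcd(64, 1844):
1844 = 28*64 + 52
64 = 1*52 + 12
52 = 4*12 + 4
12 = 3*4 + 0
gcd = 4 and 4 | 1404, so solutions exist. Divide through by 4: 16x ≡ 351 (mod 461).
Now find 16⁻¹ mod 461:
461 = 28·16 + 13
16 = 1·13 + 3
13 = 4·3 + 1
3 = 3·1 + 0
Back-substitute:
1 = 13 − 4·3
1 = −4·16 + 5·13
1 = 5·461 − 144·16
So 16·(-144) ≡ 1 (mod 461), i.e. 16⁻¹ ≡ 317.
Then x ≡ 317·351 ≡ 166 (mod 461); the smallest non-negative solution is x = 166.

166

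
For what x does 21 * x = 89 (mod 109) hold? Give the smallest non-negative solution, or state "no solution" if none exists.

25

First find gcd(21, 109):
109 = 5·21 + 4
21 = 5·4 + 1
4 = 4·1 + 0
gcd = 1, so a unique solution mod 109 exists.
Back-substitute for the Bézout coefficients:
1 = 21 − 5·4
1 = −5·109 + 26·21
So 21·(26) ≡ 1 (mod 109), giving 21⁻¹ ≡ 26.
x ≡ 21⁻¹·89 ≡ 26·89 ≡ 25 (mod 109).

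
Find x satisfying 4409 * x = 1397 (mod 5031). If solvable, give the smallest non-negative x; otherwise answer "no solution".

First find gcd(4409, 5031):
5031 = 1·4409 + 622
4409 = 7·622 + 55
622 = 11·55 + 17
55 = 3·17 + 4
17 = 4·4 + 1
4 = 4·1 + 0
gcd = 1, so a unique solution mod 5031 exists.
Back-substitute for the Bézout coefficients:
1 = 17 − 4·4
1 = −4·55 + 13·17
1 = 13·622 − 147·55
1 = −147·4409 + 1042·622
1 = 1042·5031 − 1189·4409
So 4409·(-1189) ≡ 1 (mod 5031), giving 4409⁻¹ ≡ 3842.
x ≡ 4409⁻¹·1397 ≡ 3842·1397 ≡ 4228 (mod 5031).

4228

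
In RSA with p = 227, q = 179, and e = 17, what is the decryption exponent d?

33129

φ(n) = (p−1)(q−1) = 226·178 = 40228.
Need d with 17·d ≡ 1 (mod 40228). Apply the extended Euclidean algorithm:
40228 = 2366*17 + 6
17 = 2*6 + 5
6 = 1*5 + 1
5 = 5*1 + 0
Back-substitute:
1 = 6 − 5
1 = −17 + 3·6
1 = 3·40228 − 7099·17
So 17·(-7099) ≡ 1 (mod 40228), hence d ≡ -7099 ≡ 33129 (mod 40228).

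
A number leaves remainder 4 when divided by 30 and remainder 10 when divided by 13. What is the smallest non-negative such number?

244

Write x = 4 + 30·k. Then 30·k ≡ 10 − 4 ≡ 6 (mod 13).
Need 30⁻¹ mod 13. Extended Euclid on (13, 4):
13 = 3×4 + 1
4 = 4×1 + 0
Back-substitute:
1 = 13 − 3·4
30⁻¹ ≡ 10 (mod 13), so k ≡ 10·6 ≡ 8 (mod 13).
x = 4 + 30·8 = 244.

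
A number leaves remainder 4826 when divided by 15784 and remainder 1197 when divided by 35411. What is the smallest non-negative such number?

Write x = 4826 + 15784·k. Then 15784·k ≡ 1197 − 4826 ≡ 31782 (mod 35411).
Need 15784⁻¹ mod 35411. Extended Euclid on (35411, 15784):
35411 = 2·15784 + 3843
15784 = 4·3843 + 412
3843 = 9·412 + 135
412 = 3·135 + 7
135 = 19·7 + 2
7 = 3·2 + 1
2 = 2·1 + 0
Back-substitute:
1 = 7 − 3·2
1 = −3·135 + 58·7
1 = 58·412 − 177·135
1 = −177·3843 + 1651·412
1 = 1651·15784 − 6781·3843
1 = −6781·35411 + 15213·15784
15784⁻¹ ≡ 15213 (mod 35411), so k ≡ 15213·31782 ≡ 33183 (mod 35411).
x = 4826 + 15784·33183 = 523765298.

523765298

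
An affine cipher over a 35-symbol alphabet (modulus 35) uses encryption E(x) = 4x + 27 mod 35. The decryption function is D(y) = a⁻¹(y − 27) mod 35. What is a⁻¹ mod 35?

Extended Euclidean algorithm:
35 = 8*4 + 3
4 = 1*3 + 1
3 = 3*1 + 0
The gcd is 1. Working backward:
1 = 4 − 3
1 = −35 + 9·4
So 4·9 ≡ 1 (mod 35).

9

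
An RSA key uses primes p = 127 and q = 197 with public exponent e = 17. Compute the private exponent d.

φ(n) = (p−1)(q−1) = 126·196 = 24696.
Need d with 17·d ≡ 1 (mod 24696). Apply the extended Euclidean algorithm:
24696 = 1452·17 + 12
17 = 1·12 + 5
12 = 2·5 + 2
5 = 2·2 + 1
2 = 2·1 + 0
Back-substitute:
1 = 5 − 2·2
1 = −2·12 + 5·5
1 = 5·17 − 7·12
1 = −7·24696 + 10169·17
So 17·10169 ≡ 1 (mod 24696), hence d = 10169.

10169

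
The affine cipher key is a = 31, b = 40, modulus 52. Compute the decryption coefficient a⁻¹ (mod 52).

gcd(52, 31) by repeated division:
52 = 1×31 + 21
31 = 1×21 + 10
21 = 2×10 + 1
10 = 10×1 + 0
Since gcd(31, 52) = 1, back-substitute to write 1 as a combination:
1 = 21 − 2·10
1 = −2·31 + 3·21
1 = 3·52 − 5·31
Hence 31⁻¹ ≡ -5 ≡ 47 (mod 52).

47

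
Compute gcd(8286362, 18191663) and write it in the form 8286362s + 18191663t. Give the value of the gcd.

Apply Euclid's algorithm to 18191663 and 8286362:
18191663 = 2·8286362 + 1618939
8286362 = 5·1618939 + 191667
1618939 = 8·191667 + 85603
191667 = 2·85603 + 20461
85603 = 4·20461 + 3759
20461 = 5·3759 + 1666
3759 = 2·1666 + 427
1666 = 3·427 + 385
427 = 1·385 + 42
385 = 9·42 + 7
42 = 6·7 + 0
gcd(8286362, 18191663) = 7.
Back-substituting:
7 = 385 − 9·42
7 = −9·427 + 10·385
7 = 10·1666 − 39·427
7 = −39·3759 + 88·1666
7 = 88·20461 − 479·3759
7 = −479·85603 + 2004·20461
7 = 2004·191667 − 4487·85603
7 = −4487·1618939 + 37900·191667
7 = 37900·8286362 − 193987·1618939
7 = −193987·18191663 + 425874·8286362
So 7 = (-193987)·18191663 + (425874)·8286362.

7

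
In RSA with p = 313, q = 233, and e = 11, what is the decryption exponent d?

52643

φ(n) = (p−1)(q−1) = 312·232 = 72384.
Need d with 11·d ≡ 1 (mod 72384). Apply the extended Euclidean algorithm:
72384 = 6580*11 + 4
11 = 2*4 + 3
4 = 1*3 + 1
3 = 3*1 + 0
Back-substitute:
1 = 4 − 3
1 = −11 + 3·4
1 = 3·72384 − 19741·11
So 11·(-19741) ≡ 1 (mod 72384), hence d ≡ -19741 ≡ 52643 (mod 72384).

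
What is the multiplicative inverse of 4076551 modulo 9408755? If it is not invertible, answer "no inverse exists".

4435206

Run Euclid on (9408755, 4076551):
9408755 = 2*4076551 + 1255653
4076551 = 3*1255653 + 309592
1255653 = 4*309592 + 17285
309592 = 17*17285 + 15747
17285 = 1*15747 + 1538
15747 = 10*1538 + 367
1538 = 4*367 + 70
367 = 5*70 + 17
70 = 4*17 + 2
17 = 8*2 + 1
2 = 2*1 + 0
Since gcd(4076551, 9408755) = 1, back-substitute to write 1 as a combination:
1 = 17 − 8·2
1 = −8·70 + 33·17
1 = 33·367 − 173·70
1 = −173·1538 + 725·367
1 = 725·15747 − 7423·1538
1 = −7423·17285 + 8148·15747
1 = 8148·309592 − 145939·17285
1 = −145939·1255653 + 591904·309592
1 = 591904·4076551 − 1921651·1255653
1 = −1921651·9408755 + 4435206·4076551
So 4076551·4435206 ≡ 1 (mod 9408755).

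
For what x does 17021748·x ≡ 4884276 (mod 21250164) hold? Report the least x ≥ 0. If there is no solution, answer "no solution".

First find gcd(17021748, 21250164):
21250164 = 1*17021748 + 4228416
17021748 = 4*4228416 + 108084
4228416 = 39*108084 + 13140
108084 = 8*13140 + 2964
13140 = 4*2964 + 1284
2964 = 2*1284 + 396
1284 = 3*396 + 96
396 = 4*96 + 12
96 = 8*12 + 0
gcd = 12 and 12 | 4884276, so solutions exist. Divide through by 12: 1418479x ≡ 407023 (mod 1770847).
Now find 1418479⁻¹ mod 1770847:
1770847 = 1×1418479 + 352368
1418479 = 4×352368 + 9007
352368 = 39×9007 + 1095
9007 = 8×1095 + 247
1095 = 4×247 + 107
247 = 2×107 + 33
107 = 3×33 + 8
33 = 4×8 + 1
8 = 8×1 + 0
Back-substitute:
1 = 33 − 4·8
1 = −4·107 + 13·33
1 = 13·247 − 30·107
1 = −30·1095 + 133·247
1 = 133·9007 − 1094·1095
1 = −1094·352368 + 42799·9007
1 = 42799·1418479 − 172290·352368
1 = −172290·1770847 + 215089·1418479
So 1418479⁻¹ ≡ 215089 (mod 1770847).
Then x ≡ 215089·407023 ≡ 806908 (mod 1770847); the smallest non-negative solution is x = 806908.

806908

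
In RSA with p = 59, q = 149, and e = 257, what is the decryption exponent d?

8417

φ(n) = (p−1)(q−1) = 58·148 = 8584.
Need d with 257·d ≡ 1 (mod 8584). Apply the extended Euclidean algorithm:
8584 = 33×257 + 103
257 = 2×103 + 51
103 = 2×51 + 1
51 = 51×1 + 0
Back-substitute:
1 = 103 − 2·51
1 = −2·257 + 5·103
1 = 5·8584 − 167·257
So 257·(-167) ≡ 1 (mod 8584), hence d ≡ -167 ≡ 8417 (mod 8584).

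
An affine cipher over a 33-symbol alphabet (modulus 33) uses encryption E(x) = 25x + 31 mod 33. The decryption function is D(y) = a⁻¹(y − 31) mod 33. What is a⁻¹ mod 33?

4

Apply the Euclidean algorithm to 33 and 25:
33 = 1*25 + 8
25 = 3*8 + 1
8 = 8*1 + 0
gcd = 1, so the inverse exists. Back-substitute:
1 = 25 − 3·8
1 = −3·33 + 4·25
So 25·4 ≡ 1 (mod 33).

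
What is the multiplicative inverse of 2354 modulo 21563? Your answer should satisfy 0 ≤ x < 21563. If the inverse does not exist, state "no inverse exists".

Run Euclid on (21563, 2354):
21563 = 9*2354 + 377
2354 = 6*377 + 92
377 = 4*92 + 9
92 = 10*9 + 2
9 = 4*2 + 1
2 = 2*1 + 0
Since gcd(2354, 21563) = 1, back-substitute to write 1 as a combination:
1 = 9 − 4·2
1 = −4·92 + 41·9
1 = 41·377 − 168·92
1 = −168·2354 + 1049·377
1 = 1049·21563 − 9609·2354
Thus 2354·(-9609) ≡ 1 (mod 21563); reducing, -9609 mod 21563 = 11954.

11954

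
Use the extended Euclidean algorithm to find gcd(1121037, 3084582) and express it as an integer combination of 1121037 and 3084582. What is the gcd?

3

Repeated division:
3084582 = 2×1121037 + 842508
1121037 = 1×842508 + 278529
842508 = 3×278529 + 6921
278529 = 40×6921 + 1689
6921 = 4×1689 + 165
1689 = 10×165 + 39
165 = 4×39 + 9
39 = 4×9 + 3
9 = 3×3 + 0
gcd(1121037, 3084582) = 3.
Express as a combination:
3 = 39 − 4·9
3 = −4·165 + 17·39
3 = 17·1689 − 174·165
3 = −174·6921 + 713·1689
3 = 713·278529 − 28694·6921
3 = −28694·842508 + 86795·278529
3 = 86795·1121037 − 115489·842508
3 = −115489·3084582 + 317773·1121037
So 3 = (-115489)·3084582 + (317773)·1121037.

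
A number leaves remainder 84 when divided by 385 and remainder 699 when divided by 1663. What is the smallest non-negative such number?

632639

Write x = 84 + 385·k. Then 385·k ≡ 699 − 84 ≡ 615 (mod 1663).
Need 385⁻¹ mod 1663. Extended Euclid on (1663, 385):
1663 = 4·385 + 123
385 = 3·123 + 16
123 = 7·16 + 11
16 = 1·11 + 5
11 = 2·5 + 1
5 = 5·1 + 0
Back-substitute:
1 = 11 − 2·5
1 = −2·16 + 3·11
1 = 3·123 − 23·16
1 = −23·385 + 72·123
1 = 72·1663 − 311·385
385⁻¹ ≡ 1352 (mod 1663), so k ≡ 1352·615 ≡ 1643 (mod 1663).
x = 84 + 385·1643 = 632639.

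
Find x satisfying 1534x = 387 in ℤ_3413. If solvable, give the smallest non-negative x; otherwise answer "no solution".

621

First find gcd(1534, 3413):
3413 = 2×1534 + 345
1534 = 4×345 + 154
345 = 2×154 + 37
154 = 4×37 + 6
37 = 6×6 + 1
6 = 6×1 + 0
gcd = 1, so a unique solution mod 3413 exists.
Back-substitute for the Bézout coefficients:
1 = 37 − 6·6
1 = −6·154 + 25·37
1 = 25·345 − 56·154
1 = −56·1534 + 249·345
1 = 249·3413 − 554·1534
So 1534·(-554) ≡ 1 (mod 3413), giving 1534⁻¹ ≡ 2859.
x ≡ 1534⁻¹·387 ≡ 2859·387 ≡ 621 (mod 3413).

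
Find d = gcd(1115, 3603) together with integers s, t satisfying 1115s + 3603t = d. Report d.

1

Apply Euclid's algorithm to 3603 and 1115:
3603 = 3·1115 + 258
1115 = 4·258 + 83
258 = 3·83 + 9
83 = 9·9 + 2
9 = 4·2 + 1
2 = 2·1 + 0
gcd(1115, 3603) = 1.
Working backward:
1 = 9 − 4·2
1 = −4·83 + 37·9
1 = 37·258 − 115·83
1 = −115·1115 + 497·258
1 = 497·3603 − 1606·1115
So 1 = (497)·3603 + (-1606)·1115.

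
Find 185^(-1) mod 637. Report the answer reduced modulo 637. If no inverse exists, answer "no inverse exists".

334

gcd(637, 185) by repeated division:
637 = 3*185 + 82
185 = 2*82 + 21
82 = 3*21 + 19
21 = 1*19 + 2
19 = 9*2 + 1
2 = 2*1 + 0
gcd = 1, so the inverse exists. Back-substitute:
1 = 19 − 9·2
1 = −9·21 + 10·19
1 = 10·82 − 39·21
1 = −39·185 + 88·82
1 = 88·637 − 303·185
Hence 185⁻¹ ≡ -303 ≡ 334 (mod 637).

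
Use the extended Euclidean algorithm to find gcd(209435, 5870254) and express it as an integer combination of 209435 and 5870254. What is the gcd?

1

Apply Euclid's algorithm to 5870254 and 209435:
5870254 = 28*209435 + 6074
209435 = 34*6074 + 2919
6074 = 2*2919 + 236
2919 = 12*236 + 87
236 = 2*87 + 62
87 = 1*62 + 25
62 = 2*25 + 12
25 = 2*12 + 1
12 = 12*1 + 0
gcd(209435, 5870254) = 1.
Back-substituting:
1 = 25 − 2·12
1 = −2·62 + 5·25
1 = 5·87 − 7·62
1 = −7·236 + 19·87
1 = 19·2919 − 235·236
1 = −235·6074 + 489·2919
1 = 489·209435 − 16861·6074
1 = −16861·5870254 + 472597·209435
So 1 = (-16861)·5870254 + (472597)·209435.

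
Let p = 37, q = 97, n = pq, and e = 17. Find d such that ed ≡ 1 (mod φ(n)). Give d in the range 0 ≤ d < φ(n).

2033

φ(n) = (p−1)(q−1) = 36·96 = 3456.
Need d with 17·d ≡ 1 (mod 3456). Apply the extended Euclidean algorithm:
3456 = 203×17 + 5
17 = 3×5 + 2
5 = 2×2 + 1
2 = 2×1 + 0
Back-substitute:
1 = 5 − 2·2
1 = −2·17 + 7·5
1 = 7·3456 − 1423·17
So 17·(-1423) ≡ 1 (mod 3456), hence d ≡ -1423 ≡ 2033 (mod 3456).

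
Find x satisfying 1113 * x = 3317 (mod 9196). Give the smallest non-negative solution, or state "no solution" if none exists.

7373

First find gcd(1113, 9196):
9196 = 8*1113 + 292
1113 = 3*292 + 237
292 = 1*237 + 55
237 = 4*55 + 17
55 = 3*17 + 4
17 = 4*4 + 1
4 = 4*1 + 0
gcd = 1, so a unique solution mod 9196 exists.
Back-substitute for the Bézout coefficients:
1 = 17 − 4·4
1 = −4·55 + 13·17
1 = 13·237 − 56·55
1 = −56·292 + 69·237
1 = 69·1113 − 263·292
1 = −263·9196 + 2173·1113
So 1113·(2173) ≡ 1 (mod 9196), giving 1113⁻¹ ≡ 2173.
x ≡ 1113⁻¹·3317 ≡ 2173·3317 ≡ 7373 (mod 9196).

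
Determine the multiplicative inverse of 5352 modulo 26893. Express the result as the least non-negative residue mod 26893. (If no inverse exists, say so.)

15974

gcd(26893, 5352) by repeated division:
26893 = 5×5352 + 133
5352 = 40×133 + 32
133 = 4×32 + 5
32 = 6×5 + 2
5 = 2×2 + 1
2 = 2×1 + 0
gcd = 1, so the inverse exists. Back-substitute:
1 = 5 − 2·2
1 = −2·32 + 13·5
1 = 13·133 − 54·32
1 = −54·5352 + 2173·133
1 = 2173·26893 − 10919·5352
Thus 5352·(-10919) ≡ 1 (mod 26893); reducing, -10919 mod 26893 = 15974.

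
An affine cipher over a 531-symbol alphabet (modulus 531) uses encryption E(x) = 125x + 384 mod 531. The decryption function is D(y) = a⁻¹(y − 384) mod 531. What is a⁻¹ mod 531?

Apply the Euclidean algorithm to 531 and 125:
531 = 4×125 + 31
125 = 4×31 + 1
31 = 31×1 + 0
Since gcd(125, 531) = 1, back-substitute to write 1 as a combination:
1 = 125 − 4·31
1 = −4·531 + 17·125
So 125·17 ≡ 1 (mod 531).

17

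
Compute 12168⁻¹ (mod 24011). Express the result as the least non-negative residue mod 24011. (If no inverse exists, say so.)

Euclidean algorithm on 24011, 12168:
24011 = 1×12168 + 11843
12168 = 1×11843 + 325
11843 = 36×325 + 143
325 = 2×143 + 39
143 = 3×39 + 26
39 = 1×26 + 13
26 = 2×13 + 0
The gcd is 13, not 1, hence no inverse exists.

no inverse exists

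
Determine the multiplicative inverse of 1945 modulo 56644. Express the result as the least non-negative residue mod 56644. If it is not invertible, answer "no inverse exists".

6873

gcd(56644, 1945) by repeated division:
56644 = 29·1945 + 239
1945 = 8·239 + 33
239 = 7·33 + 8
33 = 4·8 + 1
8 = 8·1 + 0
Since gcd(1945, 56644) = 1, back-substitute to write 1 as a combination:
1 = 33 − 4·8
1 = −4·239 + 29·33
1 = 29·1945 − 236·239
1 = −236·56644 + 6873·1945
So 1945·6873 ≡ 1 (mod 56644).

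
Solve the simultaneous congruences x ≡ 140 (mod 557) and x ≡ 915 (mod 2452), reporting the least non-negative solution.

10723

Write x = 140 + 557·k. Then 557·k ≡ 915 − 140 ≡ 775 (mod 2452).
Need 557⁻¹ mod 2452. Extended Euclid on (2452, 557):
2452 = 4·557 + 224
557 = 2·224 + 109
224 = 2·109 + 6
109 = 18·6 + 1
6 = 6·1 + 0
Back-substitute:
1 = 109 − 18·6
1 = −18·224 + 37·109
1 = 37·557 − 92·224
1 = −92·2452 + 405·557
557⁻¹ ≡ 405 (mod 2452), so k ≡ 405·775 ≡ 19 (mod 2452).
x = 140 + 557·19 = 10723.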